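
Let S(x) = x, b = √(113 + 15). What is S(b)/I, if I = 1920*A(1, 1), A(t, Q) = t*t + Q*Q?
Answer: √2/480 ≈ 0.0029463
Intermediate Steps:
A(t, Q) = Q² + t² (A(t, Q) = t² + Q² = Q² + t²)
b = 8*√2 (b = √128 = 8*√2 ≈ 11.314)
I = 3840 (I = 1920*(1² + 1²) = 1920*(1 + 1) = 1920*2 = 3840)
S(b)/I = (8*√2)/3840 = (8*√2)*(1/3840) = √2/480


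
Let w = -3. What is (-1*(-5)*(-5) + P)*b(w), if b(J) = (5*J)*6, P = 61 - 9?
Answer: -2430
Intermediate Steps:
P = 52
b(J) = 30*J
(-1*(-5)*(-5) + P)*b(w) = (-1*(-5)*(-5) + 52)*(30*(-3)) = (5*(-5) + 52)*(-90) = (-25 + 52)*(-90) = 27*(-90) = -2430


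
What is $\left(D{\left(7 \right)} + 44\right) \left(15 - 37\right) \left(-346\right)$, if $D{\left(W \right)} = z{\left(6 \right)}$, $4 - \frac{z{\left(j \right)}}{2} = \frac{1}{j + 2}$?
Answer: $393921$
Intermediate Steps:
$z{\left(j \right)} = 8 - \frac{2}{2 + j}$ ($z{\left(j \right)} = 8 - \frac{2}{j + 2} = 8 - \frac{2}{2 + j}$)
$D{\left(W \right)} = \frac{31}{4}$ ($D{\left(W \right)} = \frac{2 \left(7 + 4 \cdot 6\right)}{2 + 6} = \frac{2 \left(7 + 24\right)}{8} = 2 \cdot \frac{1}{8} \cdot 31 = \frac{31}{4}$)
$\left(D{\left(7 \right)} + 44\right) \left(15 - 37\right) \left(-346\right) = \left(\frac{31}{4} + 44\right) \left(15 - 37\right) \left(-346\right) = \frac{207}{4} \left(-22\right) \left(-346\right) = \left(- \frac{2277}{2}\right) \left(-346\right) = 393921$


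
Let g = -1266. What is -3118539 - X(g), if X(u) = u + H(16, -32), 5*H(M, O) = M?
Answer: -15586381/5 ≈ -3.1173e+6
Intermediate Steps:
H(M, O) = M/5
X(u) = 16/5 + u (X(u) = u + (1/5)*16 = u + 16/5 = 16/5 + u)
-3118539 - X(g) = -3118539 - (16/5 - 1266) = -3118539 - 1*(-6314/5) = -3118539 + 6314/5 = -15586381/5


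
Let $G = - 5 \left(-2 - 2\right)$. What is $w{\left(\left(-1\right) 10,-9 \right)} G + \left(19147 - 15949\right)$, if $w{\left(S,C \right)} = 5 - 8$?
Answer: $3138$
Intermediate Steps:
$w{\left(S,C \right)} = -3$ ($w{\left(S,C \right)} = 5 - 8 = -3$)
$G = 20$ ($G = \left(-5\right) \left(-4\right) = 20$)
$w{\left(\left(-1\right) 10,-9 \right)} G + \left(19147 - 15949\right) = \left(-3\right) 20 + \left(19147 - 15949\right) = -60 + 3198 = 3138$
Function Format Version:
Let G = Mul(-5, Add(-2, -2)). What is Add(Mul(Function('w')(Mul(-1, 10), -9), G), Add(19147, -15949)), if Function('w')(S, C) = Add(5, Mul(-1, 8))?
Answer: 3138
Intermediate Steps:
Function('w')(S, C) = -3 (Function('w')(S, C) = Add(5, -8) = -3)
G = 20 (G = Mul(-5, -4) = 20)
Add(Mul(Function('w')(Mul(-1, 10), -9), G), Add(19147, -15949)) = Add(Mul(-3, 20), Add(19147, -15949)) = Add(-60, 3198) = 3138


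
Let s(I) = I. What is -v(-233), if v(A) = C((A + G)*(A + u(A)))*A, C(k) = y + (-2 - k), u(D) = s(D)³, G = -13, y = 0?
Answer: -725048053726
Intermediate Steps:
u(D) = D³
C(k) = -2 - k (C(k) = 0 + (-2 - k) = -2 - k)
v(A) = A*(-2 - (-13 + A)*(A + A³)) (v(A) = (-2 - (A - 13)*(A + A³))*A = (-2 - (-13 + A)*(A + A³))*A = A*(-2 - (-13 + A)*(A + A³)))
-v(-233) = -(-233)*(-2 - 1*(-233)² - 1*(-233)⁴ + 13*(-233) + 13*(-233)³) = -(-233)*(-2 - 1*54289 - 1*2947295521 - 3029 + 13*(-12649337)) = -(-233)*(-2 - 54289 - 2947295521 - 3029 - 164441381) = -(-233)*(-3111794222) = -1*725048053726 = -725048053726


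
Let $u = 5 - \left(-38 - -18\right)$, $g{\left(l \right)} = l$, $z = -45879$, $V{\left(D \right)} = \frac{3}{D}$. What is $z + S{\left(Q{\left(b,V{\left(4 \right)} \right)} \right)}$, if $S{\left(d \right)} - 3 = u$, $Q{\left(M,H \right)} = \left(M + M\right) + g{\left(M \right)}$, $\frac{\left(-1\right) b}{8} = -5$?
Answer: $-45851$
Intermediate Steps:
$b = 40$ ($b = \left(-8\right) \left(-5\right) = 40$)
$Q{\left(M,H \right)} = 3 M$ ($Q{\left(M,H \right)} = \left(M + M\right) + M = 2 M + M = 3 M$)
$u = 25$ ($u = 5 - \left(-38 + 18\right) = 5 - -20 = 5 + 20 = 25$)
$S{\left(d \right)} = 28$ ($S{\left(d \right)} = 3 + 25 = 28$)
$z + S{\left(Q{\left(b,V{\left(4 \right)} \right)} \right)} = -45879 + 28 = -45851$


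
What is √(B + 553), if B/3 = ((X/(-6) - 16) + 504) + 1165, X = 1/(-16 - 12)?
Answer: 3*√480158/28 ≈ 74.243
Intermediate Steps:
X = -1/28 (X = 1/(-28) = -1/28 ≈ -0.035714)
B = 277705/56 (B = 3*(((-1/28/(-6) - 16) + 504) + 1165) = 3*(((-⅙*(-1/28) - 16) + 504) + 1165) = 3*(((1/168 - 16) + 504) + 1165) = 3*((-2687/168 + 504) + 1165) = 3*(81985/168 + 1165) = 3*(277705/168) = 277705/56 ≈ 4959.0)
√(B + 553) = √(277705/56 + 553) = √(308673/56) = 3*√480158/28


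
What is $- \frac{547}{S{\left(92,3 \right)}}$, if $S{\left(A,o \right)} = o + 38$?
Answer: $- \frac{547}{41} \approx -13.341$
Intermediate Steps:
$S{\left(A,o \right)} = 38 + o$
$- \frac{547}{S{\left(92,3 \right)}} = - \frac{547}{38 + 3} = - \frac{547}{41}$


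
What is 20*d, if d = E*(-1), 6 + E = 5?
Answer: 20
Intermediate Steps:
E = -1 (E = -6 + 5 = -1)
d = 1 (d = -1*(-1) = 1)
20*d = 20*1 = 20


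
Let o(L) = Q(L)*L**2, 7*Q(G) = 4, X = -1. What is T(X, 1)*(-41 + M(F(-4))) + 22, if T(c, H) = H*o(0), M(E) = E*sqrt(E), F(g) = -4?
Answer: 22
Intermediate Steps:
Q(G) = 4/7 (Q(G) = (1/7)*4 = 4/7)
o(L) = 4*L**2/7
M(E) = E**(3/2)
T(c, H) = 0 (T(c, H) = H*((4/7)*0**2) = H*((4/7)*0) = H*0 = 0)
T(X, 1)*(-41 + M(F(-4))) + 22 = 0*(-41 + (-4)**(3/2)) + 22 = 0*(-41 - 8*I) + 22 = 0 + 22 = 22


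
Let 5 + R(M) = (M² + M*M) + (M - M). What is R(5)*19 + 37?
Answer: 892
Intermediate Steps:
R(M) = -5 + 2*M² (R(M) = -5 + ((M² + M*M) + (M - M)) = -5 + ((M² + M²) + 0) = -5 + (2*M² + 0) = -5 + 2*M²)
R(5)*19 + 37 = (-5 + 2*5²)*19 + 37 = (-5 + 2*25)*19 + 37 = (-5 + 50)*19 + 37 = 45*19 + 37 = 855 + 37 = 892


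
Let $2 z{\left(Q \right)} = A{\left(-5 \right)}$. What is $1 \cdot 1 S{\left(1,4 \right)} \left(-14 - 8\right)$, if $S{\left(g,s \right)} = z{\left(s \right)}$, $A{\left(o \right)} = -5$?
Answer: $55$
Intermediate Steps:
$z{\left(Q \right)} = - \frac{5}{2}$ ($z{\left(Q \right)} = \frac{1}{2} \left(-5\right) = - \frac{5}{2}$)
$S{\left(g,s \right)} = - \frac{5}{2}$
$1 \cdot 1 S{\left(1,4 \right)} \left(-14 - 8\right) = 1 \cdot 1 \left(- \frac{5}{2}\right) \left(-14 - 8\right) = 1 \left(- \frac{5}{2}\right) \left(-22\right) = \left(- \frac{5}{2}\right) \left(-22\right) = 55$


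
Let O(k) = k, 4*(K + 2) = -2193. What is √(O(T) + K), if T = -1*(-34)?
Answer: I*√2065/2 ≈ 22.721*I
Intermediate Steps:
K = -2201/4 (K = -2 + (¼)*(-2193) = -2 - 2193/4 = -2201/4 ≈ -550.25)
T = 34
√(O(T) + K) = √(34 - 2201/4) = √(-2065/4) = I*√2065/2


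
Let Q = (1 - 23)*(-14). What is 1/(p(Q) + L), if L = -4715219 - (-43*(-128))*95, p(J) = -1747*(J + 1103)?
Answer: -1/7703116 ≈ -1.2982e-7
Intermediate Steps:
Q = 308 (Q = -22*(-14) = 308)
p(J) = -1926941 - 1747*J (p(J) = -1747*(1103 + J) = -1926941 - 1747*J)
L = -5238099 (L = -4715219 - 5504*95 = -4715219 - 1*522880 = -4715219 - 522880 = -5238099)
1/(p(Q) + L) = 1/((-1926941 - 1747*308) - 5238099) = 1/((-1926941 - 538076) - 5238099) = 1/(-2465017 - 5238099) = 1/(-7703116) = -1/7703116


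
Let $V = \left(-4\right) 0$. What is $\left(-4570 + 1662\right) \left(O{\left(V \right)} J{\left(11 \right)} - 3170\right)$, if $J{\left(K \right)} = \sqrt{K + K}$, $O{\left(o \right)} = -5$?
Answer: $9218360 + 14540 \sqrt{22} \approx 9.2866 \cdot 10^{6}$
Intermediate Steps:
$V = 0$
$J{\left(K \right)} = \sqrt{2} \sqrt{K}$ ($J{\left(K \right)} = \sqrt{2 K} = \sqrt{2} \sqrt{K}$)
$\left(-4570 + 1662\right) \left(O{\left(V \right)} J{\left(11 \right)} - 3170\right) = \left(-4570 + 1662\right) \left(- 5 \sqrt{2} \sqrt{11} - 3170\right) = - 2908 \left(- 5 \sqrt{22} - 3170\right) = - 2908 \left(-3170 - 5 \sqrt{22}\right) = 9218360 + 14540 \sqrt{22}$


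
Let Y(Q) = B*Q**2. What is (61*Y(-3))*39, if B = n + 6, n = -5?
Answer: 21411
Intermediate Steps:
B = 1 (B = -5 + 6 = 1)
Y(Q) = Q**2 (Y(Q) = 1*Q**2 = Q**2)
(61*Y(-3))*39 = (61*(-3)**2)*39 = (61*9)*39 = 549*39 = 21411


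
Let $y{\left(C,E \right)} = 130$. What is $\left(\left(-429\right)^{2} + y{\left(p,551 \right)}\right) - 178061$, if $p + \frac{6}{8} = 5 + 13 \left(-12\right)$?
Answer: $6110$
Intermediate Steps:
$p = - \frac{607}{4}$ ($p = - \frac{3}{4} + \left(5 + 13 \left(-12\right)\right) = - \frac{3}{4} + \left(5 - 156\right) = - \frac{3}{4} - 151 = - \frac{607}{4} \approx -151.75$)
$\left(\left(-429\right)^{2} + y{\left(p,551 \right)}\right) - 178061 = \left(\left(-429\right)^{2} + 130\right) - 178061 = \left(184041 + 130\right) - 178061 = 184171 - 178061 = 6110$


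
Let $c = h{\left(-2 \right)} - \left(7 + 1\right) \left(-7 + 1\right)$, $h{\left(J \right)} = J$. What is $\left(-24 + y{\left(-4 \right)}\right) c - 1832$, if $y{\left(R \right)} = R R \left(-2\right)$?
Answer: $-4408$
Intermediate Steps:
$c = 46$ ($c = -2 - \left(7 + 1\right) \left(-7 + 1\right) = -2 - 8 \left(-6\right) = -2 - -48 = -2 + 48 = 46$)
$y{\left(R \right)} = - 2 R^{2}$ ($y{\left(R \right)} = R^{2} \left(-2\right) = - 2 R^{2}$)
$\left(-24 + y{\left(-4 \right)}\right) c - 1832 = \left(-24 - 2 \left(-4\right)^{2}\right) 46 - 1832 = \left(-24 - 32\right) 46 - 1832 = \left(-56\right) 46 - 1832 = -2576 - 1832 = -4408$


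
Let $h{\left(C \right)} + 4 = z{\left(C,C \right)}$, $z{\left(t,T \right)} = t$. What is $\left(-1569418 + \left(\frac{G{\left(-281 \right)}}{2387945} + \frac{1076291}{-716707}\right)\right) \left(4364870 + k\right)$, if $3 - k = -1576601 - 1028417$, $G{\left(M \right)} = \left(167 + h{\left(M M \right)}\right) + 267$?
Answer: $- \frac{18721083829925645701096548}{1711456897115} \approx -1.0939 \cdot 10^{13}$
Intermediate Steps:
$h{\left(C \right)} = -4 + C$
$G{\left(M \right)} = 430 + M^{2}$ ($G{\left(M \right)} = \left(167 + \left(-4 + M M\right)\right) + 267 = \left(167 + \left(-4 + M^{2}\right)\right) + 267 = \left(163 + M^{2}\right) + 267 = 430 + M^{2}$)
$k = 2605021$ ($k = 3 - \left(-1576601 - 1028417\right) = 3 - -2605018 = 3 + 2605018 = 2605021$)
$\left(-1569418 + \left(\frac{G{\left(-281 \right)}}{2387945} + \frac{1076291}{-716707}\right)\right) \left(4364870 + k\right) = \left(-1569418 + \left(\frac{430 + \left(-281\right)^{2}}{2387945} + \frac{1076291}{-716707}\right)\right) \left(4364870 + 2605021\right) = \left(-1569418 + \left(\left(430 + 78961\right) \frac{1}{2387945} + 1076291 \left(- \frac{1}{716707}\right)\right)\right) 6969891 = \left(-1569418 + \left(79391 \cdot \frac{1}{2387945} - \frac{1076291}{716707}\right)\right) 6969891 = \left(-1569418 + \left(\frac{79391}{2387945} - \frac{1076291}{716707}\right)\right) 6969891 = \left(-1569418 - \frac{2513223626558}{1711456897115}\right) 6969891 = \left(- \frac{2685993773780055628}{1711456897115}\right) 6969891 = - \frac{18721083829925645701096548}{1711456897115}$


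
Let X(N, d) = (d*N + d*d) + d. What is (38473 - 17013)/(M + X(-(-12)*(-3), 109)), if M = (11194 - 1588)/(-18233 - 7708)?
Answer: 9278231/3487175 ≈ 2.6607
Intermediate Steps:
M = -3202/8647 (M = 9606/(-25941) = 9606*(-1/25941) = -3202/8647 ≈ -0.37030)
X(N, d) = d + d**2 + N*d (X(N, d) = (N*d + d**2) + d = (d**2 + N*d) + d = d + d**2 + N*d)
(38473 - 17013)/(M + X(-(-12)*(-3), 109)) = (38473 - 17013)/(-3202/8647 + 109*(1 - (-12)*(-3) + 109)) = 21460/(-3202/8647 + 109*(1 - 4*9 + 109)) = 21460/(-3202/8647 + 109*(1 - 36 + 109)) = 21460/(-3202/8647 + 109*74) = 21460/(-3202/8647 + 8066) = 21460/(69743500/8647) = 21460*(8647/69743500) = 9278231/3487175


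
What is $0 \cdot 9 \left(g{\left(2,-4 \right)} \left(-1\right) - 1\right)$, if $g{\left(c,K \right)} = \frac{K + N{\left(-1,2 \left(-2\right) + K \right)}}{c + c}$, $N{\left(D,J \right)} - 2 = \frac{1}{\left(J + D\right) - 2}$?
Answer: $0$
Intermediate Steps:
$N{\left(D,J \right)} = 2 + \frac{1}{-2 + D + J}$ ($N{\left(D,J \right)} = 2 + \frac{1}{\left(J + D\right) - 2} = 2 + \frac{1}{\left(D + J\right) - 2} = 2 + \frac{1}{-2 + D + J}$)
$g{\left(c,K \right)} = \frac{K + \frac{-13 + 2 K}{-7 + K}}{2 c}$ ($g{\left(c,K \right)} = \frac{K + \frac{-3 + 2 \left(-1\right) + 2 \left(2 \left(-2\right) + K\right)}{-2 - 1 + \left(2 \left(-2\right) + K\right)}}{c + c} = \frac{K + \frac{-3 - 2 + 2 \left(-4 + K\right)}{-2 - 1 + \left(-4 + K\right)}}{2 c} = \left(K + \frac{-3 - 2 + \left(-8 + 2 K\right)}{-7 + K}\right) \frac{1}{2 c} = \left(K + \frac{-13 + 2 K}{-7 + K}\right) \frac{1}{2 c} = \frac{K + \frac{-13 + 2 K}{-7 + K}}{2 c}$)
$0 \cdot 9 \left(g{\left(2,-4 \right)} \left(-1\right) - 1\right) = 0 \cdot 9 \left(\frac{-13 + \left(-4\right)^{2} - -20}{2 \cdot 2 \left(-7 - 4\right)} \left(-1\right) - 1\right) = 0 \left(\frac{1}{2} \cdot \frac{1}{2} \frac{1}{-11} \left(-13 + 16 + 20\right) \left(-1\right) - 1\right) = 0 \left(\frac{1}{2} \cdot \frac{1}{2} \left(- \frac{1}{11}\right) 23 \left(-1\right) - 1\right) = 0 \left(\left(- \frac{23}{44}\right) \left(-1\right) - 1\right) = 0 \left(\frac{23}{44} - 1\right) = 0 \left(- \frac{21}{44}\right) = 0$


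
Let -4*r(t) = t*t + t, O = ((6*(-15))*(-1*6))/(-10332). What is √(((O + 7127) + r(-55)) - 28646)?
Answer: I*√7334647194/574 ≈ 149.2*I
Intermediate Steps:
O = -15/287 (O = -90*(-6)*(-1/10332) = 540*(-1/10332) = -15/287 ≈ -0.052265)
r(t) = -t/4 - t²/4 (r(t) = -(t*t + t)/4 = -(t² + t)/4 = -(t + t²)/4 = -t/4 - t²/4)
√(((O + 7127) + r(-55)) - 28646) = √(((-15/287 + 7127) - ¼*(-55)*(1 - 55)) - 28646) = √((2045434/287 - ¼*(-55)*(-54)) - 28646) = √((2045434/287 - 1485/2) - 28646) = √(3664673/574 - 28646) = √(-12778131/574) = I*√7334647194/574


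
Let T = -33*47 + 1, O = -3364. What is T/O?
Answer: 775/1682 ≈ 0.46076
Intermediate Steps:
T = -1550 (T = -1551 + 1 = -1550)
T/O = -1550/(-3364) = -1550*(-1/3364) = 775/1682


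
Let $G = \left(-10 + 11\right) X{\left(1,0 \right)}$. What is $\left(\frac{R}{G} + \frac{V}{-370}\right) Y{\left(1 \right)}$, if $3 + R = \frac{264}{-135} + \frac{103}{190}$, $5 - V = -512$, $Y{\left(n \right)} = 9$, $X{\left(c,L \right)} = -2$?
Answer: $\frac{20485}{2812} \approx 7.2849$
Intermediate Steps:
$G = -2$ ($G = \left(-10 + 11\right) \left(-2\right) = 1 \left(-2\right) = -2$)
$V = 517$ ($V = 5 - -512 = 5 + 512 = 517$)
$R = - \frac{7547}{1710}$ ($R = -3 + \left(\frac{264}{-135} + \frac{103}{190}\right) = -3 + \left(264 \left(- \frac{1}{135}\right) + 103 \cdot \frac{1}{190}\right) = -3 + \left(- \frac{88}{45} + \frac{103}{190}\right) = -3 - \frac{2417}{1710} = - \frac{7547}{1710} \approx -4.4135$)
$\left(\frac{R}{G} + \frac{V}{-370}\right) Y{\left(1 \right)} = \left(- \frac{7547}{1710 \left(-2\right)} + \frac{517}{-370}\right) 9 = \left(\left(- \frac{7547}{1710}\right) \left(- \frac{1}{2}\right) + 517 \left(- \frac{1}{370}\right)\right) 9 = \left(\frac{7547}{3420} - \frac{517}{370}\right) 9 = \frac{20485}{25308} \cdot 9 = \frac{20485}{2812}$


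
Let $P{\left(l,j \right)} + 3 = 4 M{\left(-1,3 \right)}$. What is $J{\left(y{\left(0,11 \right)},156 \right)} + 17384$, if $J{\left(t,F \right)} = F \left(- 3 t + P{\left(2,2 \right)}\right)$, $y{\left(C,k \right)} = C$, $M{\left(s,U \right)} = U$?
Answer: $18788$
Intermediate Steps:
$P{\left(l,j \right)} = 9$ ($P{\left(l,j \right)} = -3 + 4 \cdot 3 = -3 + 12 = 9$)
$J{\left(t,F \right)} = F \left(9 - 3 t\right)$ ($J{\left(t,F \right)} = F \left(- 3 t + 9\right) = F \left(9 - 3 t\right)$)
$J{\left(y{\left(0,11 \right)},156 \right)} + 17384 = 3 \cdot 156 \left(3 - 0\right) + 17384 = 3 \cdot 156 \left(3 + 0\right) + 17384 = 3 \cdot 156 \cdot 3 + 17384 = 1404 + 17384 = 18788$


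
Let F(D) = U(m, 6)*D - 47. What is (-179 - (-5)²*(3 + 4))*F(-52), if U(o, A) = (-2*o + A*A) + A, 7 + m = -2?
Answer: 1121118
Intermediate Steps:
m = -9 (m = -7 - 2 = -9)
U(o, A) = A + A² - 2*o (U(o, A) = (-2*o + A²) + A = (A² - 2*o) + A = A + A² - 2*o)
F(D) = -47 + 60*D (F(D) = (6 + 6² - 2*(-9))*D - 47 = (6 + 36 + 18)*D - 47 = 60*D - 47 = -47 + 60*D)
(-179 - (-5)²*(3 + 4))*F(-52) = (-179 - (-5)²*(3 + 4))*(-47 + 60*(-52)) = (-179 - 25*7)*(-47 - 3120) = (-179 - 1*175)*(-3167) = (-179 - 175)*(-3167) = -354*(-3167) = 1121118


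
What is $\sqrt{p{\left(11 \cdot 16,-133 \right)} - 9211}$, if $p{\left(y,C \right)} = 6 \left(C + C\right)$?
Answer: $i \sqrt{10807} \approx 103.96 i$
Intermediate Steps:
$p{\left(y,C \right)} = 12 C$ ($p{\left(y,C \right)} = 6 \cdot 2 C = 12 C$)
$\sqrt{p{\left(11 \cdot 16,-133 \right)} - 9211} = \sqrt{12 \left(-133\right) - 9211} = \sqrt{-1596 - 9211} = \sqrt{-10807} = i \sqrt{10807}$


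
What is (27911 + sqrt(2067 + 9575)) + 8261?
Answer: 36172 + sqrt(11642) ≈ 36280.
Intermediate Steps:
(27911 + sqrt(2067 + 9575)) + 8261 = (27911 + sqrt(11642)) + 8261 = 36172 + sqrt(11642)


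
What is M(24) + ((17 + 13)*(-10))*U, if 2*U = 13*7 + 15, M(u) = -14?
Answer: -15914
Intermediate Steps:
U = 53 (U = (13*7 + 15)/2 = (91 + 15)/2 = (1/2)*106 = 53)
M(24) + ((17 + 13)*(-10))*U = -14 + ((17 + 13)*(-10))*53 = -14 + (30*(-10))*53 = -14 - 300*53 = -14 - 15900 = -15914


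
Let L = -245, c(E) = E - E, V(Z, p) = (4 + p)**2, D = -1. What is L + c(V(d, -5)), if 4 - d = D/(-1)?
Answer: -245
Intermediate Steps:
d = 3 (d = 4 - (-1)/(-1) = 4 - (-1)*(-1) = 4 - 1*1 = 4 - 1 = 3)
c(E) = 0
L + c(V(d, -5)) = -245 + 0 = -245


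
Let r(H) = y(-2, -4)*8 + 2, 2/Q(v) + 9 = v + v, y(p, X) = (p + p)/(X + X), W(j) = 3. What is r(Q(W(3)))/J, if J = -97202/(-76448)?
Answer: 229344/48601 ≈ 4.7189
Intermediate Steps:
y(p, X) = p/X (y(p, X) = (2*p)/((2*X)) = (2*p)*(1/(2*X)) = p/X)
Q(v) = 2/(-9 + 2*v) (Q(v) = 2/(-9 + (v + v)) = 2/(-9 + 2*v))
J = 48601/38224 (J = -97202*(-1/76448) = 48601/38224 ≈ 1.2715)
r(H) = 6 (r(H) = -2/(-4)*8 + 2 = -2*(-¼)*8 + 2 = (½)*8 + 2 = 4 + 2 = 6)
r(Q(W(3)))/J = 6/(48601/38224) = 6*(38224/48601) = 229344/48601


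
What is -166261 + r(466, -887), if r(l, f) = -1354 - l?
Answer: -168081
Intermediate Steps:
-166261 + r(466, -887) = -166261 + (-1354 - 1*466) = -166261 + (-1354 - 466) = -166261 - 1820 = -168081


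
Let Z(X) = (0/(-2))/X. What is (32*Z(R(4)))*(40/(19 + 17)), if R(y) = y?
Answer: 0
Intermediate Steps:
Z(X) = 0 (Z(X) = (0*(-½))/X = 0/X = 0)
(32*Z(R(4)))*(40/(19 + 17)) = (32*0)*(40/(19 + 17)) = 0*(40/36) = 0*(40*(1/36)) = 0*(10/9) = 0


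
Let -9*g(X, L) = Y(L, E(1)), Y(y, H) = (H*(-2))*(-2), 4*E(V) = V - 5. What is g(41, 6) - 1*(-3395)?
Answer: 30559/9 ≈ 3395.4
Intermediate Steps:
E(V) = -5/4 + V/4 (E(V) = (V - 5)/4 = (-5 + V)/4 = -5/4 + V/4)
Y(y, H) = 4*H (Y(y, H) = -2*H*(-2) = 4*H)
g(X, L) = 4/9 (g(X, L) = -4*(-5/4 + (¼)*1)/9 = -4*(-5/4 + ¼)/9 = -4*(-1)/9 = -⅑*(-4) = 4/9)
g(41, 6) - 1*(-3395) = 4/9 - 1*(-3395) = 4/9 + 3395 = 30559/9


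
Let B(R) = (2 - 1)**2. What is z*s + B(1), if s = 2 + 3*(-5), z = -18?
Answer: 235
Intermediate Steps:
B(R) = 1 (B(R) = 1**2 = 1)
s = -13 (s = 2 - 15 = -13)
z*s + B(1) = -18*(-13) + 1 = 234 + 1 = 235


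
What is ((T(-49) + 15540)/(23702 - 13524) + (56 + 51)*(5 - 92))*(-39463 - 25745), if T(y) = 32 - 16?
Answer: 3088624065384/5089 ≈ 6.0692e+8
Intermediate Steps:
T(y) = 16
((T(-49) + 15540)/(23702 - 13524) + (56 + 51)*(5 - 92))*(-39463 - 25745) = ((16 + 15540)/(23702 - 13524) + (56 + 51)*(5 - 92))*(-39463 - 25745) = (15556/10178 + 107*(-87))*(-65208) = (15556*(1/10178) - 9309)*(-65208) = (7778/5089 - 9309)*(-65208) = -47365723/5089*(-65208) = 3088624065384/5089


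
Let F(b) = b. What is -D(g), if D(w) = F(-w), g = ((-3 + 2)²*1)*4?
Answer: 4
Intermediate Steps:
g = 4 (g = ((-1)²*1)*4 = (1*1)*4 = 1*4 = 4)
D(w) = -w
-D(g) = -(-1)*4 = -1*(-4) = 4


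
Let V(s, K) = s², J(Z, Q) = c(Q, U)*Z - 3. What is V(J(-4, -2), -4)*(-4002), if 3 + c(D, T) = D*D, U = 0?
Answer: -196098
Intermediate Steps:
c(D, T) = -3 + D² (c(D, T) = -3 + D*D = -3 + D²)
J(Z, Q) = -3 + Z*(-3 + Q²) (J(Z, Q) = (-3 + Q²)*Z - 3 = Z*(-3 + Q²) - 3 = -3 + Z*(-3 + Q²))
V(J(-4, -2), -4)*(-4002) = (-3 - 4*(-3 + (-2)²))²*(-4002) = (-3 - 4*(-3 + 4))²*(-4002) = (-3 - 4*1)²*(-4002) = (-3 - 4)²*(-4002) = (-7)²*(-4002) = 49*(-4002) = -196098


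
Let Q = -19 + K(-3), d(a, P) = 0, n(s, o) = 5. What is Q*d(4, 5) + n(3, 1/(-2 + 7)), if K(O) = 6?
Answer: 5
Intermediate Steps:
Q = -13 (Q = -19 + 6 = -13)
Q*d(4, 5) + n(3, 1/(-2 + 7)) = -13*0 + 5 = 0 + 5 = 5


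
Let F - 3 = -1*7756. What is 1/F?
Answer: -1/7753 ≈ -0.00012898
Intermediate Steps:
F = -7753 (F = 3 - 1*7756 = 3 - 7756 = -7753)
1/F = 1/(-7753) = -1/7753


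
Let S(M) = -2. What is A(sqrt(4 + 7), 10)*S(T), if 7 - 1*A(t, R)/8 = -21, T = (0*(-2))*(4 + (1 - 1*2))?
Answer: -448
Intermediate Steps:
T = 0 (T = 0*(4 + (1 - 2)) = 0*(4 - 1) = 0*3 = 0)
A(t, R) = 224 (A(t, R) = 56 - 8*(-21) = 56 + 168 = 224)
A(sqrt(4 + 7), 10)*S(T) = 224*(-2) = -448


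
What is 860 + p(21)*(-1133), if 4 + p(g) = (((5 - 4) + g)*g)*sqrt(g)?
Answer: 5392 - 523446*sqrt(21) ≈ -2.3933e+6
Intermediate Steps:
p(g) = -4 + g**(3/2)*(1 + g) (p(g) = -4 + (((5 - 4) + g)*g)*sqrt(g) = -4 + ((1 + g)*g)*sqrt(g) = -4 + (g*(1 + g))*sqrt(g) = -4 + g**(3/2)*(1 + g))
860 + p(21)*(-1133) = 860 + (-4 + 21**(3/2) + 21**(5/2))*(-1133) = 860 + (-4 + 21*sqrt(21) + 441*sqrt(21))*(-1133) = 860 + (-4 + 462*sqrt(21))*(-1133) = 860 + (4532 - 523446*sqrt(21)) = 5392 - 523446*sqrt(21)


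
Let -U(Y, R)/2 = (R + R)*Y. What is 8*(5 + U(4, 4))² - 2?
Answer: 27846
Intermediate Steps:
U(Y, R) = -4*R*Y (U(Y, R) = -2*(R + R)*Y = -2*2*R*Y = -4*R*Y)
8*(5 + U(4, 4))² - 2 = 8*(5 - 4*4*4)² - 2 = 8*(5 - 64)² - 2 = 8*(-59)² - 2 = 8*3481 - 2 = 27848 - 2 = 27846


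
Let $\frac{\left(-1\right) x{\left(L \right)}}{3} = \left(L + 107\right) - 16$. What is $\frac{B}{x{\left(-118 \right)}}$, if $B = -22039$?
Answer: $- \frac{22039}{81} \approx -272.09$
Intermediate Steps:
$x{\left(L \right)} = -273 - 3 L$ ($x{\left(L \right)} = - 3 \left(\left(L + 107\right) - 16\right) = - 3 \left(\left(107 + L\right) - 16\right) = - 3 \left(91 + L\right) = -273 - 3 L$)
$\frac{B}{x{\left(-118 \right)}} = - \frac{22039}{-273 - -354} = - \frac{22039}{-273 + 354} = - \frac{22039}{81}$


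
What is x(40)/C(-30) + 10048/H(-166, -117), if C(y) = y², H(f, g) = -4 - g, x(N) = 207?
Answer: 1007399/11300 ≈ 89.150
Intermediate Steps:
x(40)/C(-30) + 10048/H(-166, -117) = 207/((-30)²) + 10048/(-4 - 1*(-117)) = 207/900 + 10048/(-4 + 117) = 207*(1/900) + 10048/113 = 23/100 + 10048*(1/113) = 23/100 + 10048/113 = 1007399/11300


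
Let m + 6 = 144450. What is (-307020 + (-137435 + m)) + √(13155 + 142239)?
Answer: -300011 + 3*√17266 ≈ -2.9962e+5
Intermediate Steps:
m = 144444 (m = -6 + 144450 = 144444)
(-307020 + (-137435 + m)) + √(13155 + 142239) = (-307020 + (-137435 + 144444)) + √(13155 + 142239) = (-307020 + 7009) + √155394 = -300011 + 3*√17266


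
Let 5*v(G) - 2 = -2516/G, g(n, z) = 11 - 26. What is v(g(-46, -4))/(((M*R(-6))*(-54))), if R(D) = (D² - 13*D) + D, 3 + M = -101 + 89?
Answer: 1273/3280500 ≈ 0.00038805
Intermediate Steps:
g(n, z) = -15
M = -15 (M = -3 + (-101 + 89) = -3 - 12 = -15)
R(D) = D² - 12*D
v(G) = ⅖ - 2516/(5*G) (v(G) = ⅖ + (-2516/G)/5 = ⅖ - 2516/(5*G))
v(g(-46, -4))/(((M*R(-6))*(-54))) = ((⅖)*(-1258 - 15)/(-15))/((-(-90)*(-12 - 6)*(-54))) = ((⅖)*(-1/15)*(-1273))/((-(-90)*(-18)*(-54))) = 2546/(75*((-15*108*(-54)))) = 2546/(75*((-1620*(-54)))) = (2546/75)/87480 = (2546/75)*(1/87480) = 1273/3280500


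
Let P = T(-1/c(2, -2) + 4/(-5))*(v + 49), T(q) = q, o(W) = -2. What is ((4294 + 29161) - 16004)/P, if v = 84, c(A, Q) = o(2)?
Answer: -8310/19 ≈ -437.37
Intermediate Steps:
c(A, Q) = -2
P = -399/10 (P = (-1/(-2) + 4/(-5))*(84 + 49) = (-1*(-½) + 4*(-⅕))*133 = (½ - ⅘)*133 = -3/10*133 = -399/10 ≈ -39.900)
((4294 + 29161) - 16004)/P = ((4294 + 29161) - 16004)/(-399/10) = (33455 - 16004)*(-10/399) = 17451*(-10/399) = -8310/19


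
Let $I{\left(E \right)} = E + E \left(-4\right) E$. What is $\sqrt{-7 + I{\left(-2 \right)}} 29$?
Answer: $145 i \approx 145.0 i$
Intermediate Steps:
$I{\left(E \right)} = E - 4 E^{2}$ ($I{\left(E \right)} = E + - 4 E E = E - 4 E^{2}$)
$\sqrt{-7 + I{\left(-2 \right)}} 29 = \sqrt{-7 - 2 \left(1 - -8\right)} 29 = \sqrt{-7 - 2 \left(1 + 8\right)} 29 = \sqrt{-7 - 18} \cdot 29 = \sqrt{-25} \cdot 29 = 5 i 29 = 145 i$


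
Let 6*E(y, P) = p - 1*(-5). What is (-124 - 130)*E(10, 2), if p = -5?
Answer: 0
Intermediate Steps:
E(y, P) = 0 (E(y, P) = (-5 - 1*(-5))/6 = (-5 + 5)/6 = (⅙)*0 = 0)
(-124 - 130)*E(10, 2) = (-124 - 130)*0 = -254*0 = 0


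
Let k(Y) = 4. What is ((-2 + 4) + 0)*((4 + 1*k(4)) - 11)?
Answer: -6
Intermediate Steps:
((-2 + 4) + 0)*((4 + 1*k(4)) - 11) = ((-2 + 4) + 0)*((4 + 1*4) - 11) = (2 + 0)*((4 + 4) - 11) = 2*(8 - 11) = 2*(-3) = -6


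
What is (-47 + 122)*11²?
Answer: 9075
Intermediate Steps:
(-47 + 122)*11² = 75*121 = 9075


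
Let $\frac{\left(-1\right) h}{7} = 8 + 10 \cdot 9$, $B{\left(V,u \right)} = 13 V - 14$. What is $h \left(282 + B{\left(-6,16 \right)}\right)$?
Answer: $-130340$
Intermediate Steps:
$B{\left(V,u \right)} = -14 + 13 V$
$h = -686$ ($h = - 7 \left(8 + 10 \cdot 9\right) = - 7 \left(8 + 90\right) = \left(-7\right) 98 = -686$)
$h \left(282 + B{\left(-6,16 \right)}\right) = - 686 \left(282 + \left(-14 + 13 \left(-6\right)\right)\right) = - 686 \left(282 - 92\right) = \left(-686\right) 190 = -130340$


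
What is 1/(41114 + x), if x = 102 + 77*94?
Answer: 1/48454 ≈ 2.0638e-5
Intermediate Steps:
x = 7340 (x = 102 + 7238 = 7340)
1/(41114 + x) = 1/(41114 + 7340) = 1/48454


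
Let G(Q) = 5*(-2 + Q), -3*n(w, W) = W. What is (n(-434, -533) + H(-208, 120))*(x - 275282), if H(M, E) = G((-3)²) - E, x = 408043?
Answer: 36907558/3 ≈ 1.2303e+7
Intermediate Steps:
n(w, W) = -W/3
G(Q) = -10 + 5*Q
H(M, E) = 35 - E (H(M, E) = (-10 + 5*(-3)²) - E = (-10 + 5*9) - E = (-10 + 45) - E = 35 - E)
(n(-434, -533) + H(-208, 120))*(x - 275282) = (-⅓*(-533) + (35 - 1*120))*(408043 - 275282) = (533/3 + (35 - 120))*132761 = (533/3 - 85)*132761 = (278/3)*132761 = 36907558/3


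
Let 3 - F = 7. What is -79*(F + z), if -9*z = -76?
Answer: -3160/9 ≈ -351.11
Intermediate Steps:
z = 76/9 (z = -1/9*(-76) = 76/9 ≈ 8.4444)
F = -4 (F = 3 - 1*7 = 3 - 7 = -4)
-79*(F + z) = -79*(-4 + 76/9) = -79*40/9 = -3160/9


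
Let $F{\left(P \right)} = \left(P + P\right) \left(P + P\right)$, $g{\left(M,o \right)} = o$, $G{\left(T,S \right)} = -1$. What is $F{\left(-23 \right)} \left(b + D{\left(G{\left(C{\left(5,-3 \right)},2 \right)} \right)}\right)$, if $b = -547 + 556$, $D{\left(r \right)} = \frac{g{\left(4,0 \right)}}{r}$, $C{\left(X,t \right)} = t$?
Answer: $19044$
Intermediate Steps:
$F{\left(P \right)} = 4 P^{2}$ ($F{\left(P \right)} = 2 P 2 P = 4 P^{2}$)
$D{\left(r \right)} = 0$ ($D{\left(r \right)} = \frac{0}{r} = 0$)
$b = 9$
$F{\left(-23 \right)} \left(b + D{\left(G{\left(C{\left(5,-3 \right)},2 \right)} \right)}\right) = 4 \left(-23\right)^{2} \left(9 + 0\right) = 4 \cdot 529 \cdot 9 = 2116 \cdot 9 = 19044$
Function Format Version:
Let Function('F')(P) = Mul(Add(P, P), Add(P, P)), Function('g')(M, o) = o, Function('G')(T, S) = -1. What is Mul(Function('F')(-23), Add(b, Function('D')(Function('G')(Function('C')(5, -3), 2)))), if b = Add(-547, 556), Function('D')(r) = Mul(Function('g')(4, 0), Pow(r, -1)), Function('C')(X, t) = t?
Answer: 19044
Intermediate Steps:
Function('F')(P) = Mul(4, Pow(P, 2)) (Function('F')(P) = Mul(Mul(2, P), Mul(2, P)) = Mul(4, Pow(P, 2)))
Function('D')(r) = 0 (Function('D')(r) = Mul(0, Pow(r, -1)) = 0)
b = 9
Mul(Function('F')(-23), Add(b, Function('D')(Function('G')(Function('C')(5, -3), 2)))) = Mul(Mul(4, Pow(-23, 2)), Add(9, 0)) = Mul(Mul(4, 529), 9) = Mul(2116, 9) = 19044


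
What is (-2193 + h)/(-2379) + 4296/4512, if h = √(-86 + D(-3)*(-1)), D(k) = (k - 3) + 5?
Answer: 279375/149084 - I*√85/2379 ≈ 1.8739 - 0.0038754*I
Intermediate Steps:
D(k) = 2 + k (D(k) = (-3 + k) + 5 = 2 + k)
h = I*√85 (h = √(-86 + (2 - 3)*(-1)) = √(-86 - 1*(-1)) = √(-86 + 1) = √(-85) = I*√85 ≈ 9.2195*I)
(-2193 + h)/(-2379) + 4296/4512 = (-2193 + I*√85)/(-2379) + 4296/4512 = (-2193 + I*√85)*(-1/2379) + 4296*(1/4512) = (731/793 - I*√85/2379) + 179/188 = 279375/149084 - I*√85/2379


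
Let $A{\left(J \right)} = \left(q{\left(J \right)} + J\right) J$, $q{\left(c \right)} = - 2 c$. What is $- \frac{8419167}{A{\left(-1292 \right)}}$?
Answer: $\frac{8419167}{1669264} \approx 5.0436$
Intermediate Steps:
$A{\left(J \right)} = - J^{2}$ ($A{\left(J \right)} = \left(- 2 J + J\right) J = - J J = - J^{2}$)
$- \frac{8419167}{A{\left(-1292 \right)}} = - \frac{8419167}{\left(-1\right) \left(-1292\right)^{2}} = - \frac{8419167}{\left(-1\right) 1669264} = - \frac{8419167}{-1669264} = \left(-8419167\right) \left(- \frac{1}{1669264}\right) = \frac{8419167}{1669264}$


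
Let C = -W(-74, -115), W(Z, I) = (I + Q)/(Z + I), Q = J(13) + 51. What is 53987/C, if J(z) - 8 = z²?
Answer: 10203543/113 ≈ 90297.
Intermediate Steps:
J(z) = 8 + z²
Q = 228 (Q = (8 + 13²) + 51 = (8 + 169) + 51 = 177 + 51 = 228)
W(Z, I) = (228 + I)/(I + Z) (W(Z, I) = (I + 228)/(Z + I) = (228 + I)/(I + Z))
C = 113/189 (C = -(228 - 115)/(-115 - 74) = -113/(-189) = -(-1)*113/189 = -1*(-113/189) = 113/189 ≈ 0.59788)
53987/C = 53987/(113/189) = 53987*(189/113) = 10203543/113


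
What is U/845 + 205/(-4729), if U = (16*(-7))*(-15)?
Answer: 1554299/799201 ≈ 1.9448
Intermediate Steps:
U = 1680 (U = -112*(-15) = 1680)
U/845 + 205/(-4729) = 1680/845 + 205/(-4729) = 1680*(1/845) + 205*(-1/4729) = 336/169 - 205/4729 = 1554299/799201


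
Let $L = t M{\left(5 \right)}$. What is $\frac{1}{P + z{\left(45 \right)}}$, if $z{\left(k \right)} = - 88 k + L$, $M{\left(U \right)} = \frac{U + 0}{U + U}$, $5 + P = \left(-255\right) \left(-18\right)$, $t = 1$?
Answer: $\frac{2}{1251} \approx 0.0015987$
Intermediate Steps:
$P = 4585$ ($P = -5 - -4590 = -5 + 4590 = 4585$)
$M{\left(U \right)} = \frac{1}{2}$ ($M{\left(U \right)} = \frac{U}{2 U} = U \frac{1}{2 U} = \frac{1}{2}$)
$L = \frac{1}{2}$ ($L = 1 \cdot \frac{1}{2} = \frac{1}{2} \approx 0.5$)
$z{\left(k \right)} = \frac{1}{2} - 88 k$ ($z{\left(k \right)} = - 88 k + \frac{1}{2} = \frac{1}{2} - 88 k$)
$\frac{1}{P + z{\left(45 \right)}} = \frac{1}{4585 + \left(\frac{1}{2} - 3960\right)} = \frac{1}{4585 - \frac{7919}{2}} = \frac{1}{\frac{1251}{2}} = \frac{2}{1251}$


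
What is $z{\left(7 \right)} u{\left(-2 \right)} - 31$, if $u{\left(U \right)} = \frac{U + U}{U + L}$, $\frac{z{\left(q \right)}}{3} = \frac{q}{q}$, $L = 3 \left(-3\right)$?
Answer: $- \frac{329}{11} \approx -29.909$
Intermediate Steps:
$L = -9$
$z{\left(q \right)} = 3$ ($z{\left(q \right)} = 3 \frac{q}{q} = 3 \cdot 1 = 3$)
$u{\left(U \right)} = \frac{2 U}{-9 + U}$ ($u{\left(U \right)} = \frac{U + U}{U - 9} = \frac{2 U}{-9 + U}$)
$z{\left(7 \right)} u{\left(-2 \right)} - 31 = 3 \cdot 2 \left(-2\right) \frac{1}{-9 - 2} - 31 = 3 \cdot 2 \left(-2\right) \frac{1}{-11} - 31 = 3 \cdot 2 \left(-2\right) \left(- \frac{1}{11}\right) - 31 = 3 \cdot \frac{4}{11} - 31 = \frac{12}{11} - 31 = - \frac{329}{11}$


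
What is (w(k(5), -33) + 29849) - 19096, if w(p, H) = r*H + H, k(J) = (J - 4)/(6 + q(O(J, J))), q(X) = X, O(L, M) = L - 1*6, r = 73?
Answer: 8311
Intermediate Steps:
O(L, M) = -6 + L (O(L, M) = L - 6 = -6 + L)
k(J) = (-4 + J)/J (k(J) = (J - 4)/(6 + (-6 + J)) = (-4 + J)/J)
w(p, H) = 74*H (w(p, H) = 73*H + H = 74*H)
(w(k(5), -33) + 29849) - 19096 = (74*(-33) + 29849) - 19096 = (-2442 + 29849) - 19096 = 27407 - 19096 = 8311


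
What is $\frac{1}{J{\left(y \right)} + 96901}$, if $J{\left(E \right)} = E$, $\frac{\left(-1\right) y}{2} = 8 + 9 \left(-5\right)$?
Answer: $\frac{1}{96975} \approx 1.0312 \cdot 10^{-5}$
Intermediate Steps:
$y = 74$ ($y = - 2 \left(8 + 9 \left(-5\right)\right) = - 2 \left(8 - 45\right) = \left(-2\right) \left(-37\right) = 74$)
$\frac{1}{J{\left(y \right)} + 96901} = \frac{1}{74 + 96901} = \frac{1}{96975}$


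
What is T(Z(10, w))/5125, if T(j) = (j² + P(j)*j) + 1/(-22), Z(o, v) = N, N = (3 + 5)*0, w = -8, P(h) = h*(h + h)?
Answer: -1/112750 ≈ -8.8692e-6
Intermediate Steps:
P(h) = 2*h² (P(h) = h*(2*h) = 2*h²)
N = 0 (N = 8*0 = 0)
Z(o, v) = 0
T(j) = -1/22 + j² + 2*j³ (T(j) = (j² + (2*j²)*j) + 1/(-22) = (j² + 2*j³) - 1/22 = -1/22 + j² + 2*j³)
T(Z(10, w))/5125 = (-1/22 + 0² + 2*0³)/5125 = (-1/22 + 0 + 2*0)*(1/5125) = (-1/22 + 0 + 0)*(1/5125) = -1/22*1/5125 = -1/112750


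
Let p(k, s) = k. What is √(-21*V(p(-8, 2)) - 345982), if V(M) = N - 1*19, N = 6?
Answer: I*√345709 ≈ 587.97*I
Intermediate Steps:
V(M) = -13 (V(M) = 6 - 1*19 = 6 - 19 = -13)
√(-21*V(p(-8, 2)) - 345982) = √(-21*(-13) - 345982) = √(273 - 345982) = √(-345709) = I*√345709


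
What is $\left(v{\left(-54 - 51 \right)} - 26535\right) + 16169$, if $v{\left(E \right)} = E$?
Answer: $-10471$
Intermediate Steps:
$\left(v{\left(-54 - 51 \right)} - 26535\right) + 16169 = \left(\left(-54 - 51\right) - 26535\right) + 16169 = \left(-105 - 26535\right) + 16169 = -26640 + 16169 = -10471$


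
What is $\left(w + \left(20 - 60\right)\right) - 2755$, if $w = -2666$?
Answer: $-5461$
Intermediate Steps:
$\left(w + \left(20 - 60\right)\right) - 2755 = \left(-2666 + \left(20 - 60\right)\right) - 2755 = \left(-2666 - 40\right) - 2755 = -2706 - 2755 = -5461$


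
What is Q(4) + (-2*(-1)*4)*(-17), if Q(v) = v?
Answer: -132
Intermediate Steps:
Q(4) + (-2*(-1)*4)*(-17) = 4 + (-2*(-1)*4)*(-17) = 4 + (2*4)*(-17) = 4 + 8*(-17) = 4 - 136 = -132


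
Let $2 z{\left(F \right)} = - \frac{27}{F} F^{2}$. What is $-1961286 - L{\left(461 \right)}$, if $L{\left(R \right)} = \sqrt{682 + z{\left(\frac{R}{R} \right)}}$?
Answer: $-1961286 - \frac{\sqrt{2674}}{2} \approx -1.9613 \cdot 10^{6}$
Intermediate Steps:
$z{\left(F \right)} = - \frac{27 F}{2}$ ($z{\left(F \right)} = \frac{- \frac{27}{F} F^{2}}{2} = \frac{\left(-27\right) F}{2} = - \frac{27 F}{2}$)
$L{\left(R \right)} = \frac{\sqrt{2674}}{2}$ ($L{\left(R \right)} = \sqrt{682 - \frac{27 \frac{R}{R}}{2}} = \sqrt{682 - \frac{27}{2}} = \sqrt{\frac{1337}{2}} = \frac{\sqrt{2674}}{2}$)
$-1961286 - L{\left(461 \right)} = -1961286 - \frac{\sqrt{2674}}{2}$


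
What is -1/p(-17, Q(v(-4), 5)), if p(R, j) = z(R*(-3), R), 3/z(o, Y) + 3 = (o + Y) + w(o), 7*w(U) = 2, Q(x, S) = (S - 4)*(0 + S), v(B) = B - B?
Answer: -73/7 ≈ -10.429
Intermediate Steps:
v(B) = 0
Q(x, S) = S*(-4 + S) (Q(x, S) = (-4 + S)*S = S*(-4 + S))
w(U) = 2/7 (w(U) = (1/7)*2 = 2/7)
z(o, Y) = 3/(-19/7 + Y + o) (z(o, Y) = 3/(-3 + ((o + Y) + 2/7)) = 3/(-3 + ((Y + o) + 2/7)) = 3/(-3 + (2/7 + Y + o)) = 3/(-19/7 + Y + o))
p(R, j) = 21/(-19 - 14*R) (p(R, j) = 21/(-19 + 7*R + 7*(R*(-3))) = 21/(-19 + 7*R + 7*(-3*R)) = 21/(-19 + 7*R - 21*R) = 21/(-19 - 14*R))
-1/p(-17, Q(v(-4), 5)) = -1/(21/(-19 - 14*(-17))) = -1/(21/(-19 + 238)) = -1/(21/219) = -1/(21*(1/219)) = -1/7/73 = -1*73/7 = -73/7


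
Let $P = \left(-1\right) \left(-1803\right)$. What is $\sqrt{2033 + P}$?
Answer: $2 \sqrt{959} \approx 61.935$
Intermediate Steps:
$P = 1803$
$\sqrt{2033 + P} = \sqrt{2033 + 1803} = \sqrt{3836} = 2 \sqrt{959}$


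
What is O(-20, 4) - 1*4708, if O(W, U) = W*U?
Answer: -4788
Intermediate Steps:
O(W, U) = U*W
O(-20, 4) - 1*4708 = 4*(-20) - 1*4708 = -80 - 4708 = -4788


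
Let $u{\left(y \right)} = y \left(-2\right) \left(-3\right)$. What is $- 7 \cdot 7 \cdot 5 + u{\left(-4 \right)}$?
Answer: $-269$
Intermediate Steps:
$u{\left(y \right)} = 6 y$ ($u{\left(y \right)} = - 2 y \left(-3\right) = 6 y$)
$- 7 \cdot 7 \cdot 5 + u{\left(-4 \right)} = - 7 \cdot 7 \cdot 5 + 6 \left(-4\right) = \left(-7\right) 35 - 24 = -245 - 24 = -269$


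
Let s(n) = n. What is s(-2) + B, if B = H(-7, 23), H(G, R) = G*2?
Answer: -16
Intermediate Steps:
H(G, R) = 2*G
B = -14 (B = 2*(-7) = -14)
s(-2) + B = -2 - 14 = -16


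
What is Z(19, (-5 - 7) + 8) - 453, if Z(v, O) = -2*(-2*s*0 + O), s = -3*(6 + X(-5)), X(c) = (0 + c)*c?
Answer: -445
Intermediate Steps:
X(c) = c² (X(c) = c*c = c²)
s = -93 (s = -3*(6 + (-5)²) = -3*(6 + 25) = -3*31 = -93)
Z(v, O) = -2*O (Z(v, O) = -2*(-2*(-93)*0 + O) = -2*(186*0 + O) = -2*(0 + O) = -2*O)
Z(19, (-5 - 7) + 8) - 453 = -2*((-5 - 7) + 8) - 453 = -2*(-12 + 8) - 453 = -2*(-4) - 453 = 8 - 453 = -445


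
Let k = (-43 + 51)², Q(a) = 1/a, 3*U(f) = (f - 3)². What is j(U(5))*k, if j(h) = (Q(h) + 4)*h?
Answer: 1216/3 ≈ 405.33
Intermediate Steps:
U(f) = (-3 + f)²/3 (U(f) = (f - 3)²/3 = (-3 + f)²/3)
j(h) = h*(4 + 1/h) (j(h) = (1/h + 4)*h = (4 + 1/h)*h = h*(4 + 1/h))
k = 64 (k = 8² = 64)
j(U(5))*k = (1 + 4*((-3 + 5)²/3))*64 = (1 + 4*((⅓)*2²))*64 = (1 + 4*((⅓)*4))*64 = (1 + 4*(4/3))*64 = (1 + 16/3)*64 = (19/3)*64 = 1216/3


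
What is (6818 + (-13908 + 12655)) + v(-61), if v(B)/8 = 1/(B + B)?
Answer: 339461/61 ≈ 5564.9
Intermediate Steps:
v(B) = 4/B (v(B) = 8/(B + B) = 8/((2*B)) = 8*(1/(2*B)) = 4/B)
(6818 + (-13908 + 12655)) + v(-61) = (6818 + (-13908 + 12655)) + 4/(-61) = (6818 - 1253) + 4*(-1/61) = 5565 - 4/61 = 339461/61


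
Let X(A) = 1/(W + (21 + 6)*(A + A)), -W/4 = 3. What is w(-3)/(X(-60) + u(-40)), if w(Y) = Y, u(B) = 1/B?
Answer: 97560/823 ≈ 118.54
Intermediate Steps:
W = -12 (W = -4*3 = -12)
X(A) = 1/(-12 + 54*A) (X(A) = 1/(-12 + (21 + 6)*(A + A)) = 1/(-12 + 27*(2*A)) = 1/(-12 + 54*A))
w(-3)/(X(-60) + u(-40)) = -3/(1/(6*(-2 + 9*(-60))) + 1/(-40)) = -3/(1/(6*(-2 - 540)) - 1/40) = -3/((⅙)/(-542) - 1/40) = -3/((⅙)*(-1/542) - 1/40) = -3/(-1/3252 - 1/40) = -3/(-823/32520) = -32520/823*(-3) = 97560/823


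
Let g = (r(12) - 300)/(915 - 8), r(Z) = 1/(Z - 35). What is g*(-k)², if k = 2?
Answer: -27604/20861 ≈ -1.3232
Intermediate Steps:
r(Z) = 1/(-35 + Z)
g = -6901/20861 (g = (1/(-35 + 12) - 300)/(915 - 8) = (1/(-23) - 300)/907 = (-1/23 - 300)*(1/907) = -6901/23*1/907 = -6901/20861 ≈ -0.33081)
g*(-k)² = -6901*(-1*2)²/20861 = -6901/20861*(-2)² = -6901/20861*4 = -27604/20861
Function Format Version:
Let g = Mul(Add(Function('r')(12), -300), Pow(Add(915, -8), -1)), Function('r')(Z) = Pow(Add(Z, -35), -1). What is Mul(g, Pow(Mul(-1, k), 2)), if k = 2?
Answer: Rational(-27604, 20861) ≈ -1.3232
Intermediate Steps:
Function('r')(Z) = Pow(Add(-35, Z), -1)
g = Rational(-6901, 20861) (g = Mul(Add(Pow(Add(-35, 12), -1), -300), Pow(Add(915, -8), -1)) = Mul(Add(Pow(-23, -1), -300), Pow(907, -1)) = Mul(Add(Rational(-1, 23), -300), Rational(1, 907)) = Mul(Rational(-6901, 23), Rational(1, 907)) = Rational(-6901, 20861) ≈ -0.33081)
Mul(g, Pow(Mul(-1, k), 2)) = Mul(Rational(-6901, 20861), Pow(Mul(-1, 2), 2)) = Mul(Rational(-6901, 20861), Pow(-2, 2)) = Mul(Rational(-6901, 20861), 4) = Rational(-27604, 20861)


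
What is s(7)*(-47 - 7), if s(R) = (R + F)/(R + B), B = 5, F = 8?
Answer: -135/2 ≈ -67.500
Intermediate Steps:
s(R) = (8 + R)/(5 + R) (s(R) = (R + 8)/(R + 5) = (8 + R)/(5 + R))
s(7)*(-47 - 7) = ((8 + 7)/(5 + 7))*(-47 - 7) = (15/12)*(-54) = ((1/12)*15)*(-54) = (5/4)*(-54) = -135/2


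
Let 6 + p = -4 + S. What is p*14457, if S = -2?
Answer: -173484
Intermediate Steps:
p = -12 (p = -6 + (-4 - 2) = -6 - 6 = -12)
p*14457 = -12*14457 = -173484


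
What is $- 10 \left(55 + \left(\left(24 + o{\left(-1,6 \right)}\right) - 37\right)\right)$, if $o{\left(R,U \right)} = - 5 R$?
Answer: $-470$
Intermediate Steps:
$- 10 \left(55 + \left(\left(24 + o{\left(-1,6 \right)}\right) - 37\right)\right) = - 10 \left(55 + \left(\left(24 - -5\right) - 37\right)\right) = - 10 \left(55 + \left(\left(24 + 5\right) - 37\right)\right) = - 10 \left(55 + \left(29 - 37\right)\right) = - 10 \left(55 - 8\right) = \left(-10\right) 47 = -470$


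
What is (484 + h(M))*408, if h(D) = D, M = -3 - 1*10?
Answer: 192168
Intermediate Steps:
M = -13 (M = -3 - 10 = -13)
(484 + h(M))*408 = (484 - 13)*408 = 471*408 = 192168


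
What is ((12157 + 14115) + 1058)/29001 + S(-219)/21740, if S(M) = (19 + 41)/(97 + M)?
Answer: 1208084539/1281979538 ≈ 0.94236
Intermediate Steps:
S(M) = 60/(97 + M)
((12157 + 14115) + 1058)/29001 + S(-219)/21740 = ((12157 + 14115) + 1058)/29001 + (60/(97 - 219))/21740 = (26272 + 1058)*(1/29001) + (60/(-122))*(1/21740) = 27330*(1/29001) + (60*(-1/122))*(1/21740) = 9110/9667 - 30/61*1/21740 = 9110/9667 - 3/132614 = 1208084539/1281979538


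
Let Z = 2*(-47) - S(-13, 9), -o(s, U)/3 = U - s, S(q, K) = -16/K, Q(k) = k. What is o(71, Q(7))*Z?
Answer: -53120/3 ≈ -17707.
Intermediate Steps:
o(s, U) = -3*U + 3*s (o(s, U) = -3*(U - s) = -3*U + 3*s)
Z = -830/9 (Z = 2*(-47) - (-16)/9 = -94 - (-16)/9 = -94 - 1*(-16/9) = -94 + 16/9 = -830/9 ≈ -92.222)
o(71, Q(7))*Z = (-3*7 + 3*71)*(-830/9) = (-21 + 213)*(-830/9) = 192*(-830/9) = -53120/3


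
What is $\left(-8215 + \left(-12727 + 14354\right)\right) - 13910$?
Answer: $-20498$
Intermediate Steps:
$\left(-8215 + \left(-12727 + 14354\right)\right) - 13910 = \left(-8215 + 1627\right) - 13910 = -6588 - 13910 = -20498$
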